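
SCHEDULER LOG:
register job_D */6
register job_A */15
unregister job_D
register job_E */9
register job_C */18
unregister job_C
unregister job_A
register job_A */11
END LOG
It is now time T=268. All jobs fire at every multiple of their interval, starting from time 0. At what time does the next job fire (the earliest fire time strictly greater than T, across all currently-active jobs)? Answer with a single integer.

Answer: 270

Derivation:
Op 1: register job_D */6 -> active={job_D:*/6}
Op 2: register job_A */15 -> active={job_A:*/15, job_D:*/6}
Op 3: unregister job_D -> active={job_A:*/15}
Op 4: register job_E */9 -> active={job_A:*/15, job_E:*/9}
Op 5: register job_C */18 -> active={job_A:*/15, job_C:*/18, job_E:*/9}
Op 6: unregister job_C -> active={job_A:*/15, job_E:*/9}
Op 7: unregister job_A -> active={job_E:*/9}
Op 8: register job_A */11 -> active={job_A:*/11, job_E:*/9}
  job_A: interval 11, next fire after T=268 is 275
  job_E: interval 9, next fire after T=268 is 270
Earliest fire time = 270 (job job_E)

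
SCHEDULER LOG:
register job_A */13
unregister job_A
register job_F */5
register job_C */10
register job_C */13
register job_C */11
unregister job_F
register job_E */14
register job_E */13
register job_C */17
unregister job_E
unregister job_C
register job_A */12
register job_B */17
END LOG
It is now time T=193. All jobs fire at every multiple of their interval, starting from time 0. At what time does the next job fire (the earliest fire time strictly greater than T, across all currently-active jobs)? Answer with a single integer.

Op 1: register job_A */13 -> active={job_A:*/13}
Op 2: unregister job_A -> active={}
Op 3: register job_F */5 -> active={job_F:*/5}
Op 4: register job_C */10 -> active={job_C:*/10, job_F:*/5}
Op 5: register job_C */13 -> active={job_C:*/13, job_F:*/5}
Op 6: register job_C */11 -> active={job_C:*/11, job_F:*/5}
Op 7: unregister job_F -> active={job_C:*/11}
Op 8: register job_E */14 -> active={job_C:*/11, job_E:*/14}
Op 9: register job_E */13 -> active={job_C:*/11, job_E:*/13}
Op 10: register job_C */17 -> active={job_C:*/17, job_E:*/13}
Op 11: unregister job_E -> active={job_C:*/17}
Op 12: unregister job_C -> active={}
Op 13: register job_A */12 -> active={job_A:*/12}
Op 14: register job_B */17 -> active={job_A:*/12, job_B:*/17}
  job_A: interval 12, next fire after T=193 is 204
  job_B: interval 17, next fire after T=193 is 204
Earliest fire time = 204 (job job_A)

Answer: 204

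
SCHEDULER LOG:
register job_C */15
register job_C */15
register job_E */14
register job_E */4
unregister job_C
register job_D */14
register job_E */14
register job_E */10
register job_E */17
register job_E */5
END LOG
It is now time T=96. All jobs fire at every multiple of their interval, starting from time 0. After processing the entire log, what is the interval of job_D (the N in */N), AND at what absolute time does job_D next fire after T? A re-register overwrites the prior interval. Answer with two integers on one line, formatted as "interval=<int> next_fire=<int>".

Op 1: register job_C */15 -> active={job_C:*/15}
Op 2: register job_C */15 -> active={job_C:*/15}
Op 3: register job_E */14 -> active={job_C:*/15, job_E:*/14}
Op 4: register job_E */4 -> active={job_C:*/15, job_E:*/4}
Op 5: unregister job_C -> active={job_E:*/4}
Op 6: register job_D */14 -> active={job_D:*/14, job_E:*/4}
Op 7: register job_E */14 -> active={job_D:*/14, job_E:*/14}
Op 8: register job_E */10 -> active={job_D:*/14, job_E:*/10}
Op 9: register job_E */17 -> active={job_D:*/14, job_E:*/17}
Op 10: register job_E */5 -> active={job_D:*/14, job_E:*/5}
Final interval of job_D = 14
Next fire of job_D after T=96: (96//14+1)*14 = 98

Answer: interval=14 next_fire=98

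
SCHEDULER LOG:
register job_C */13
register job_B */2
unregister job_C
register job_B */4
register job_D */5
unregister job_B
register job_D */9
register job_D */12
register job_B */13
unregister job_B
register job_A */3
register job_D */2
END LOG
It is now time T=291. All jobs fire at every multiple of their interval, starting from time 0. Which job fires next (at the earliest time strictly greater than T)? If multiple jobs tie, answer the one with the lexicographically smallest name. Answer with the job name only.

Op 1: register job_C */13 -> active={job_C:*/13}
Op 2: register job_B */2 -> active={job_B:*/2, job_C:*/13}
Op 3: unregister job_C -> active={job_B:*/2}
Op 4: register job_B */4 -> active={job_B:*/4}
Op 5: register job_D */5 -> active={job_B:*/4, job_D:*/5}
Op 6: unregister job_B -> active={job_D:*/5}
Op 7: register job_D */9 -> active={job_D:*/9}
Op 8: register job_D */12 -> active={job_D:*/12}
Op 9: register job_B */13 -> active={job_B:*/13, job_D:*/12}
Op 10: unregister job_B -> active={job_D:*/12}
Op 11: register job_A */3 -> active={job_A:*/3, job_D:*/12}
Op 12: register job_D */2 -> active={job_A:*/3, job_D:*/2}
  job_A: interval 3, next fire after T=291 is 294
  job_D: interval 2, next fire after T=291 is 292
Earliest = 292, winner (lex tiebreak) = job_D

Answer: job_D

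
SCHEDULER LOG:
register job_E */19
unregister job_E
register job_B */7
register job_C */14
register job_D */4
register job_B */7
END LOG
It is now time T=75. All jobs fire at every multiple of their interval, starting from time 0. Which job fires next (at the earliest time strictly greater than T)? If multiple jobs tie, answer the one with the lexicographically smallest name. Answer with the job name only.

Answer: job_D

Derivation:
Op 1: register job_E */19 -> active={job_E:*/19}
Op 2: unregister job_E -> active={}
Op 3: register job_B */7 -> active={job_B:*/7}
Op 4: register job_C */14 -> active={job_B:*/7, job_C:*/14}
Op 5: register job_D */4 -> active={job_B:*/7, job_C:*/14, job_D:*/4}
Op 6: register job_B */7 -> active={job_B:*/7, job_C:*/14, job_D:*/4}
  job_B: interval 7, next fire after T=75 is 77
  job_C: interval 14, next fire after T=75 is 84
  job_D: interval 4, next fire after T=75 is 76
Earliest = 76, winner (lex tiebreak) = job_D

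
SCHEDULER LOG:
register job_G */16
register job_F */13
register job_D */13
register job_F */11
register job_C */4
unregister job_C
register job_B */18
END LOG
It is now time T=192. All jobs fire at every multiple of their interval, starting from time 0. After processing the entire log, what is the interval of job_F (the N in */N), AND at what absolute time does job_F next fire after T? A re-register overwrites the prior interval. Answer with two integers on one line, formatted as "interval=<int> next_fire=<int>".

Answer: interval=11 next_fire=198

Derivation:
Op 1: register job_G */16 -> active={job_G:*/16}
Op 2: register job_F */13 -> active={job_F:*/13, job_G:*/16}
Op 3: register job_D */13 -> active={job_D:*/13, job_F:*/13, job_G:*/16}
Op 4: register job_F */11 -> active={job_D:*/13, job_F:*/11, job_G:*/16}
Op 5: register job_C */4 -> active={job_C:*/4, job_D:*/13, job_F:*/11, job_G:*/16}
Op 6: unregister job_C -> active={job_D:*/13, job_F:*/11, job_G:*/16}
Op 7: register job_B */18 -> active={job_B:*/18, job_D:*/13, job_F:*/11, job_G:*/16}
Final interval of job_F = 11
Next fire of job_F after T=192: (192//11+1)*11 = 198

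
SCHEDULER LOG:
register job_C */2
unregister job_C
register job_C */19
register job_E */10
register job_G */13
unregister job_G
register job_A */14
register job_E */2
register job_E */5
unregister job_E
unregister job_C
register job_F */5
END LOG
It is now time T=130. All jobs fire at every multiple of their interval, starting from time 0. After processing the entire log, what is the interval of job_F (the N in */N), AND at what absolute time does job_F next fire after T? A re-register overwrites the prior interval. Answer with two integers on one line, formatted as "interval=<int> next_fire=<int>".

Op 1: register job_C */2 -> active={job_C:*/2}
Op 2: unregister job_C -> active={}
Op 3: register job_C */19 -> active={job_C:*/19}
Op 4: register job_E */10 -> active={job_C:*/19, job_E:*/10}
Op 5: register job_G */13 -> active={job_C:*/19, job_E:*/10, job_G:*/13}
Op 6: unregister job_G -> active={job_C:*/19, job_E:*/10}
Op 7: register job_A */14 -> active={job_A:*/14, job_C:*/19, job_E:*/10}
Op 8: register job_E */2 -> active={job_A:*/14, job_C:*/19, job_E:*/2}
Op 9: register job_E */5 -> active={job_A:*/14, job_C:*/19, job_E:*/5}
Op 10: unregister job_E -> active={job_A:*/14, job_C:*/19}
Op 11: unregister job_C -> active={job_A:*/14}
Op 12: register job_F */5 -> active={job_A:*/14, job_F:*/5}
Final interval of job_F = 5
Next fire of job_F after T=130: (130//5+1)*5 = 135

Answer: interval=5 next_fire=135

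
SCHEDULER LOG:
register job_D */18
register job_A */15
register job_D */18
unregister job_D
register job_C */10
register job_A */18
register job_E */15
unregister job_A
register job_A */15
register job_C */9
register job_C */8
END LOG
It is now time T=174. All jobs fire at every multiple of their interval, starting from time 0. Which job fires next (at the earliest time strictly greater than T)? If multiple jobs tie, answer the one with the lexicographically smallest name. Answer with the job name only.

Answer: job_C

Derivation:
Op 1: register job_D */18 -> active={job_D:*/18}
Op 2: register job_A */15 -> active={job_A:*/15, job_D:*/18}
Op 3: register job_D */18 -> active={job_A:*/15, job_D:*/18}
Op 4: unregister job_D -> active={job_A:*/15}
Op 5: register job_C */10 -> active={job_A:*/15, job_C:*/10}
Op 6: register job_A */18 -> active={job_A:*/18, job_C:*/10}
Op 7: register job_E */15 -> active={job_A:*/18, job_C:*/10, job_E:*/15}
Op 8: unregister job_A -> active={job_C:*/10, job_E:*/15}
Op 9: register job_A */15 -> active={job_A:*/15, job_C:*/10, job_E:*/15}
Op 10: register job_C */9 -> active={job_A:*/15, job_C:*/9, job_E:*/15}
Op 11: register job_C */8 -> active={job_A:*/15, job_C:*/8, job_E:*/15}
  job_A: interval 15, next fire after T=174 is 180
  job_C: interval 8, next fire after T=174 is 176
  job_E: interval 15, next fire after T=174 is 180
Earliest = 176, winner (lex tiebreak) = job_C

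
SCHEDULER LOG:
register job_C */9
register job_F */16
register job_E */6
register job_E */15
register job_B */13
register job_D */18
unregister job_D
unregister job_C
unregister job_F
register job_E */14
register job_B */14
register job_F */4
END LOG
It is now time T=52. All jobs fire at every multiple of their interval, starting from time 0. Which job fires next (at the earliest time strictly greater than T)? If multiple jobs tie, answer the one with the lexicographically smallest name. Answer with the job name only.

Answer: job_B

Derivation:
Op 1: register job_C */9 -> active={job_C:*/9}
Op 2: register job_F */16 -> active={job_C:*/9, job_F:*/16}
Op 3: register job_E */6 -> active={job_C:*/9, job_E:*/6, job_F:*/16}
Op 4: register job_E */15 -> active={job_C:*/9, job_E:*/15, job_F:*/16}
Op 5: register job_B */13 -> active={job_B:*/13, job_C:*/9, job_E:*/15, job_F:*/16}
Op 6: register job_D */18 -> active={job_B:*/13, job_C:*/9, job_D:*/18, job_E:*/15, job_F:*/16}
Op 7: unregister job_D -> active={job_B:*/13, job_C:*/9, job_E:*/15, job_F:*/16}
Op 8: unregister job_C -> active={job_B:*/13, job_E:*/15, job_F:*/16}
Op 9: unregister job_F -> active={job_B:*/13, job_E:*/15}
Op 10: register job_E */14 -> active={job_B:*/13, job_E:*/14}
Op 11: register job_B */14 -> active={job_B:*/14, job_E:*/14}
Op 12: register job_F */4 -> active={job_B:*/14, job_E:*/14, job_F:*/4}
  job_B: interval 14, next fire after T=52 is 56
  job_E: interval 14, next fire after T=52 is 56
  job_F: interval 4, next fire after T=52 is 56
Earliest = 56, winner (lex tiebreak) = job_B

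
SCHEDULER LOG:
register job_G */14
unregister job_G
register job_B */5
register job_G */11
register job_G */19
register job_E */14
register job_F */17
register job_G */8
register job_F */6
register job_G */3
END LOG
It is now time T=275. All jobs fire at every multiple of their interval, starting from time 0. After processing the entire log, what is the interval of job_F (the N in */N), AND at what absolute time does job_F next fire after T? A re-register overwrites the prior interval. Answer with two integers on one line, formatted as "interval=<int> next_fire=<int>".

Op 1: register job_G */14 -> active={job_G:*/14}
Op 2: unregister job_G -> active={}
Op 3: register job_B */5 -> active={job_B:*/5}
Op 4: register job_G */11 -> active={job_B:*/5, job_G:*/11}
Op 5: register job_G */19 -> active={job_B:*/5, job_G:*/19}
Op 6: register job_E */14 -> active={job_B:*/5, job_E:*/14, job_G:*/19}
Op 7: register job_F */17 -> active={job_B:*/5, job_E:*/14, job_F:*/17, job_G:*/19}
Op 8: register job_G */8 -> active={job_B:*/5, job_E:*/14, job_F:*/17, job_G:*/8}
Op 9: register job_F */6 -> active={job_B:*/5, job_E:*/14, job_F:*/6, job_G:*/8}
Op 10: register job_G */3 -> active={job_B:*/5, job_E:*/14, job_F:*/6, job_G:*/3}
Final interval of job_F = 6
Next fire of job_F after T=275: (275//6+1)*6 = 276

Answer: interval=6 next_fire=276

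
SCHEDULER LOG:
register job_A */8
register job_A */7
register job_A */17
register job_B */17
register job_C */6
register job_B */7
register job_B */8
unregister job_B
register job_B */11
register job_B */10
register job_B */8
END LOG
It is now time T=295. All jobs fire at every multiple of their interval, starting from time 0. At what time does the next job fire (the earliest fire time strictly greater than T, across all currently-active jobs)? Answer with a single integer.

Answer: 296

Derivation:
Op 1: register job_A */8 -> active={job_A:*/8}
Op 2: register job_A */7 -> active={job_A:*/7}
Op 3: register job_A */17 -> active={job_A:*/17}
Op 4: register job_B */17 -> active={job_A:*/17, job_B:*/17}
Op 5: register job_C */6 -> active={job_A:*/17, job_B:*/17, job_C:*/6}
Op 6: register job_B */7 -> active={job_A:*/17, job_B:*/7, job_C:*/6}
Op 7: register job_B */8 -> active={job_A:*/17, job_B:*/8, job_C:*/6}
Op 8: unregister job_B -> active={job_A:*/17, job_C:*/6}
Op 9: register job_B */11 -> active={job_A:*/17, job_B:*/11, job_C:*/6}
Op 10: register job_B */10 -> active={job_A:*/17, job_B:*/10, job_C:*/6}
Op 11: register job_B */8 -> active={job_A:*/17, job_B:*/8, job_C:*/6}
  job_A: interval 17, next fire after T=295 is 306
  job_B: interval 8, next fire after T=295 is 296
  job_C: interval 6, next fire after T=295 is 300
Earliest fire time = 296 (job job_B)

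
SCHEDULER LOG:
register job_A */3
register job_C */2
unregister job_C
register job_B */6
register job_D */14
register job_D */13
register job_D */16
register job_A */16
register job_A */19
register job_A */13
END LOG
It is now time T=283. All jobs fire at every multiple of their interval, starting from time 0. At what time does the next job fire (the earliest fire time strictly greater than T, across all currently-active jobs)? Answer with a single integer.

Op 1: register job_A */3 -> active={job_A:*/3}
Op 2: register job_C */2 -> active={job_A:*/3, job_C:*/2}
Op 3: unregister job_C -> active={job_A:*/3}
Op 4: register job_B */6 -> active={job_A:*/3, job_B:*/6}
Op 5: register job_D */14 -> active={job_A:*/3, job_B:*/6, job_D:*/14}
Op 6: register job_D */13 -> active={job_A:*/3, job_B:*/6, job_D:*/13}
Op 7: register job_D */16 -> active={job_A:*/3, job_B:*/6, job_D:*/16}
Op 8: register job_A */16 -> active={job_A:*/16, job_B:*/6, job_D:*/16}
Op 9: register job_A */19 -> active={job_A:*/19, job_B:*/6, job_D:*/16}
Op 10: register job_A */13 -> active={job_A:*/13, job_B:*/6, job_D:*/16}
  job_A: interval 13, next fire after T=283 is 286
  job_B: interval 6, next fire after T=283 is 288
  job_D: interval 16, next fire after T=283 is 288
Earliest fire time = 286 (job job_A)

Answer: 286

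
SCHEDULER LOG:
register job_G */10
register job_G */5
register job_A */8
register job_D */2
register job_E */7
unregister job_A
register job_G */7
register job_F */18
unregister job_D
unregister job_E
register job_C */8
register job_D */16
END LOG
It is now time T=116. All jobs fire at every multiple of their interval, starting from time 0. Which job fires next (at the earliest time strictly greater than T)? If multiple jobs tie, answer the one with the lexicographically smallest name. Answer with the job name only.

Op 1: register job_G */10 -> active={job_G:*/10}
Op 2: register job_G */5 -> active={job_G:*/5}
Op 3: register job_A */8 -> active={job_A:*/8, job_G:*/5}
Op 4: register job_D */2 -> active={job_A:*/8, job_D:*/2, job_G:*/5}
Op 5: register job_E */7 -> active={job_A:*/8, job_D:*/2, job_E:*/7, job_G:*/5}
Op 6: unregister job_A -> active={job_D:*/2, job_E:*/7, job_G:*/5}
Op 7: register job_G */7 -> active={job_D:*/2, job_E:*/7, job_G:*/7}
Op 8: register job_F */18 -> active={job_D:*/2, job_E:*/7, job_F:*/18, job_G:*/7}
Op 9: unregister job_D -> active={job_E:*/7, job_F:*/18, job_G:*/7}
Op 10: unregister job_E -> active={job_F:*/18, job_G:*/7}
Op 11: register job_C */8 -> active={job_C:*/8, job_F:*/18, job_G:*/7}
Op 12: register job_D */16 -> active={job_C:*/8, job_D:*/16, job_F:*/18, job_G:*/7}
  job_C: interval 8, next fire after T=116 is 120
  job_D: interval 16, next fire after T=116 is 128
  job_F: interval 18, next fire after T=116 is 126
  job_G: interval 7, next fire after T=116 is 119
Earliest = 119, winner (lex tiebreak) = job_G

Answer: job_G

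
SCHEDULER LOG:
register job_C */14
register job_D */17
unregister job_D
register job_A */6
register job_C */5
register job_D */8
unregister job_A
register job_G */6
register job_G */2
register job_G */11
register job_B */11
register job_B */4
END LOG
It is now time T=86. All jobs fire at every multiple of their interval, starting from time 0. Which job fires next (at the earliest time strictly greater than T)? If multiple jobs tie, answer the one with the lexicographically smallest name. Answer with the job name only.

Op 1: register job_C */14 -> active={job_C:*/14}
Op 2: register job_D */17 -> active={job_C:*/14, job_D:*/17}
Op 3: unregister job_D -> active={job_C:*/14}
Op 4: register job_A */6 -> active={job_A:*/6, job_C:*/14}
Op 5: register job_C */5 -> active={job_A:*/6, job_C:*/5}
Op 6: register job_D */8 -> active={job_A:*/6, job_C:*/5, job_D:*/8}
Op 7: unregister job_A -> active={job_C:*/5, job_D:*/8}
Op 8: register job_G */6 -> active={job_C:*/5, job_D:*/8, job_G:*/6}
Op 9: register job_G */2 -> active={job_C:*/5, job_D:*/8, job_G:*/2}
Op 10: register job_G */11 -> active={job_C:*/5, job_D:*/8, job_G:*/11}
Op 11: register job_B */11 -> active={job_B:*/11, job_C:*/5, job_D:*/8, job_G:*/11}
Op 12: register job_B */4 -> active={job_B:*/4, job_C:*/5, job_D:*/8, job_G:*/11}
  job_B: interval 4, next fire after T=86 is 88
  job_C: interval 5, next fire after T=86 is 90
  job_D: interval 8, next fire after T=86 is 88
  job_G: interval 11, next fire after T=86 is 88
Earliest = 88, winner (lex tiebreak) = job_B

Answer: job_B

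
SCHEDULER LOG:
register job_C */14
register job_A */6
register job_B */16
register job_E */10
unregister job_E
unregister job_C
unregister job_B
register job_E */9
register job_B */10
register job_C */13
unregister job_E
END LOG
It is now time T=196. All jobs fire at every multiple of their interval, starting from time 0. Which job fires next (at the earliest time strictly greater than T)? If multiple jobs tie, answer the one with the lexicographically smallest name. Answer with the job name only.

Answer: job_A

Derivation:
Op 1: register job_C */14 -> active={job_C:*/14}
Op 2: register job_A */6 -> active={job_A:*/6, job_C:*/14}
Op 3: register job_B */16 -> active={job_A:*/6, job_B:*/16, job_C:*/14}
Op 4: register job_E */10 -> active={job_A:*/6, job_B:*/16, job_C:*/14, job_E:*/10}
Op 5: unregister job_E -> active={job_A:*/6, job_B:*/16, job_C:*/14}
Op 6: unregister job_C -> active={job_A:*/6, job_B:*/16}
Op 7: unregister job_B -> active={job_A:*/6}
Op 8: register job_E */9 -> active={job_A:*/6, job_E:*/9}
Op 9: register job_B */10 -> active={job_A:*/6, job_B:*/10, job_E:*/9}
Op 10: register job_C */13 -> active={job_A:*/6, job_B:*/10, job_C:*/13, job_E:*/9}
Op 11: unregister job_E -> active={job_A:*/6, job_B:*/10, job_C:*/13}
  job_A: interval 6, next fire after T=196 is 198
  job_B: interval 10, next fire after T=196 is 200
  job_C: interval 13, next fire after T=196 is 208
Earliest = 198, winner (lex tiebreak) = job_A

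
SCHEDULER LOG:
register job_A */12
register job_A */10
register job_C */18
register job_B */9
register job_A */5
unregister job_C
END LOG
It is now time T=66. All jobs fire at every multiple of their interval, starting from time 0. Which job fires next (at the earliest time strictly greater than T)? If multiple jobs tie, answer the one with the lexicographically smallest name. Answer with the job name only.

Answer: job_A

Derivation:
Op 1: register job_A */12 -> active={job_A:*/12}
Op 2: register job_A */10 -> active={job_A:*/10}
Op 3: register job_C */18 -> active={job_A:*/10, job_C:*/18}
Op 4: register job_B */9 -> active={job_A:*/10, job_B:*/9, job_C:*/18}
Op 5: register job_A */5 -> active={job_A:*/5, job_B:*/9, job_C:*/18}
Op 6: unregister job_C -> active={job_A:*/5, job_B:*/9}
  job_A: interval 5, next fire after T=66 is 70
  job_B: interval 9, next fire after T=66 is 72
Earliest = 70, winner (lex tiebreak) = job_A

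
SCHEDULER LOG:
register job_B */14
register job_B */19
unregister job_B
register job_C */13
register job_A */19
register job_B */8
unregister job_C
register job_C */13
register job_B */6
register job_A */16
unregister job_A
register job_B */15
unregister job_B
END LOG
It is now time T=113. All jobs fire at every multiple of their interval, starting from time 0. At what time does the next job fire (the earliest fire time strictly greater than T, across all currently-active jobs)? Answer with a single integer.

Answer: 117

Derivation:
Op 1: register job_B */14 -> active={job_B:*/14}
Op 2: register job_B */19 -> active={job_B:*/19}
Op 3: unregister job_B -> active={}
Op 4: register job_C */13 -> active={job_C:*/13}
Op 5: register job_A */19 -> active={job_A:*/19, job_C:*/13}
Op 6: register job_B */8 -> active={job_A:*/19, job_B:*/8, job_C:*/13}
Op 7: unregister job_C -> active={job_A:*/19, job_B:*/8}
Op 8: register job_C */13 -> active={job_A:*/19, job_B:*/8, job_C:*/13}
Op 9: register job_B */6 -> active={job_A:*/19, job_B:*/6, job_C:*/13}
Op 10: register job_A */16 -> active={job_A:*/16, job_B:*/6, job_C:*/13}
Op 11: unregister job_A -> active={job_B:*/6, job_C:*/13}
Op 12: register job_B */15 -> active={job_B:*/15, job_C:*/13}
Op 13: unregister job_B -> active={job_C:*/13}
  job_C: interval 13, next fire after T=113 is 117
Earliest fire time = 117 (job job_C)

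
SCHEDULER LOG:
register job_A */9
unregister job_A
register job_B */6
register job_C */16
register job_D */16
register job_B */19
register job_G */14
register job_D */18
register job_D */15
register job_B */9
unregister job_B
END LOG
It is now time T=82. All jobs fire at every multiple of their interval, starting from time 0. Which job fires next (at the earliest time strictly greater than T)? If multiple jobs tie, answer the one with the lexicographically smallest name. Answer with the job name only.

Op 1: register job_A */9 -> active={job_A:*/9}
Op 2: unregister job_A -> active={}
Op 3: register job_B */6 -> active={job_B:*/6}
Op 4: register job_C */16 -> active={job_B:*/6, job_C:*/16}
Op 5: register job_D */16 -> active={job_B:*/6, job_C:*/16, job_D:*/16}
Op 6: register job_B */19 -> active={job_B:*/19, job_C:*/16, job_D:*/16}
Op 7: register job_G */14 -> active={job_B:*/19, job_C:*/16, job_D:*/16, job_G:*/14}
Op 8: register job_D */18 -> active={job_B:*/19, job_C:*/16, job_D:*/18, job_G:*/14}
Op 9: register job_D */15 -> active={job_B:*/19, job_C:*/16, job_D:*/15, job_G:*/14}
Op 10: register job_B */9 -> active={job_B:*/9, job_C:*/16, job_D:*/15, job_G:*/14}
Op 11: unregister job_B -> active={job_C:*/16, job_D:*/15, job_G:*/14}
  job_C: interval 16, next fire after T=82 is 96
  job_D: interval 15, next fire after T=82 is 90
  job_G: interval 14, next fire after T=82 is 84
Earliest = 84, winner (lex tiebreak) = job_G

Answer: job_G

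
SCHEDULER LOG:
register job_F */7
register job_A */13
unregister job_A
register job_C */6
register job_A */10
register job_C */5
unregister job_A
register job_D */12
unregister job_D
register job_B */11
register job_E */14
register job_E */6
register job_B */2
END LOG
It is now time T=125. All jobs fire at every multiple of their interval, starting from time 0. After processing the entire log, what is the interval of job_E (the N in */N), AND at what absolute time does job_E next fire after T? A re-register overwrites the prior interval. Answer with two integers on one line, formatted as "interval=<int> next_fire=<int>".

Answer: interval=6 next_fire=126

Derivation:
Op 1: register job_F */7 -> active={job_F:*/7}
Op 2: register job_A */13 -> active={job_A:*/13, job_F:*/7}
Op 3: unregister job_A -> active={job_F:*/7}
Op 4: register job_C */6 -> active={job_C:*/6, job_F:*/7}
Op 5: register job_A */10 -> active={job_A:*/10, job_C:*/6, job_F:*/7}
Op 6: register job_C */5 -> active={job_A:*/10, job_C:*/5, job_F:*/7}
Op 7: unregister job_A -> active={job_C:*/5, job_F:*/7}
Op 8: register job_D */12 -> active={job_C:*/5, job_D:*/12, job_F:*/7}
Op 9: unregister job_D -> active={job_C:*/5, job_F:*/7}
Op 10: register job_B */11 -> active={job_B:*/11, job_C:*/5, job_F:*/7}
Op 11: register job_E */14 -> active={job_B:*/11, job_C:*/5, job_E:*/14, job_F:*/7}
Op 12: register job_E */6 -> active={job_B:*/11, job_C:*/5, job_E:*/6, job_F:*/7}
Op 13: register job_B */2 -> active={job_B:*/2, job_C:*/5, job_E:*/6, job_F:*/7}
Final interval of job_E = 6
Next fire of job_E after T=125: (125//6+1)*6 = 126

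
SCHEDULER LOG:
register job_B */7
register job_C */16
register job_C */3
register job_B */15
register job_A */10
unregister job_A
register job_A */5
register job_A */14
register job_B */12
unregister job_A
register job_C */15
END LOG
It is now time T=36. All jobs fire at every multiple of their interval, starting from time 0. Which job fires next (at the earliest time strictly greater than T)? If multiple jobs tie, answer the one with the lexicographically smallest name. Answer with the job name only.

Answer: job_C

Derivation:
Op 1: register job_B */7 -> active={job_B:*/7}
Op 2: register job_C */16 -> active={job_B:*/7, job_C:*/16}
Op 3: register job_C */3 -> active={job_B:*/7, job_C:*/3}
Op 4: register job_B */15 -> active={job_B:*/15, job_C:*/3}
Op 5: register job_A */10 -> active={job_A:*/10, job_B:*/15, job_C:*/3}
Op 6: unregister job_A -> active={job_B:*/15, job_C:*/3}
Op 7: register job_A */5 -> active={job_A:*/5, job_B:*/15, job_C:*/3}
Op 8: register job_A */14 -> active={job_A:*/14, job_B:*/15, job_C:*/3}
Op 9: register job_B */12 -> active={job_A:*/14, job_B:*/12, job_C:*/3}
Op 10: unregister job_A -> active={job_B:*/12, job_C:*/3}
Op 11: register job_C */15 -> active={job_B:*/12, job_C:*/15}
  job_B: interval 12, next fire after T=36 is 48
  job_C: interval 15, next fire after T=36 is 45
Earliest = 45, winner (lex tiebreak) = job_C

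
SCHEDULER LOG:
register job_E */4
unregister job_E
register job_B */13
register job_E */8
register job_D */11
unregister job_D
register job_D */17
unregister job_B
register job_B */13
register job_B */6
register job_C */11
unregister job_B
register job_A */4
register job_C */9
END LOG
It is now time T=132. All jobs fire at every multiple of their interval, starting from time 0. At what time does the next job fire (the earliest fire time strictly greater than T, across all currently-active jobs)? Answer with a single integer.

Op 1: register job_E */4 -> active={job_E:*/4}
Op 2: unregister job_E -> active={}
Op 3: register job_B */13 -> active={job_B:*/13}
Op 4: register job_E */8 -> active={job_B:*/13, job_E:*/8}
Op 5: register job_D */11 -> active={job_B:*/13, job_D:*/11, job_E:*/8}
Op 6: unregister job_D -> active={job_B:*/13, job_E:*/8}
Op 7: register job_D */17 -> active={job_B:*/13, job_D:*/17, job_E:*/8}
Op 8: unregister job_B -> active={job_D:*/17, job_E:*/8}
Op 9: register job_B */13 -> active={job_B:*/13, job_D:*/17, job_E:*/8}
Op 10: register job_B */6 -> active={job_B:*/6, job_D:*/17, job_E:*/8}
Op 11: register job_C */11 -> active={job_B:*/6, job_C:*/11, job_D:*/17, job_E:*/8}
Op 12: unregister job_B -> active={job_C:*/11, job_D:*/17, job_E:*/8}
Op 13: register job_A */4 -> active={job_A:*/4, job_C:*/11, job_D:*/17, job_E:*/8}
Op 14: register job_C */9 -> active={job_A:*/4, job_C:*/9, job_D:*/17, job_E:*/8}
  job_A: interval 4, next fire after T=132 is 136
  job_C: interval 9, next fire after T=132 is 135
  job_D: interval 17, next fire after T=132 is 136
  job_E: interval 8, next fire after T=132 is 136
Earliest fire time = 135 (job job_C)

Answer: 135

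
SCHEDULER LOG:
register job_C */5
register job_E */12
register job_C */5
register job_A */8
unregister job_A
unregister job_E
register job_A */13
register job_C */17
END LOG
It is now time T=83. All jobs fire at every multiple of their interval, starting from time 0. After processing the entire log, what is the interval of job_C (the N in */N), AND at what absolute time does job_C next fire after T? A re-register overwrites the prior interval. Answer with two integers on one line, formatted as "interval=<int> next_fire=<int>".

Op 1: register job_C */5 -> active={job_C:*/5}
Op 2: register job_E */12 -> active={job_C:*/5, job_E:*/12}
Op 3: register job_C */5 -> active={job_C:*/5, job_E:*/12}
Op 4: register job_A */8 -> active={job_A:*/8, job_C:*/5, job_E:*/12}
Op 5: unregister job_A -> active={job_C:*/5, job_E:*/12}
Op 6: unregister job_E -> active={job_C:*/5}
Op 7: register job_A */13 -> active={job_A:*/13, job_C:*/5}
Op 8: register job_C */17 -> active={job_A:*/13, job_C:*/17}
Final interval of job_C = 17
Next fire of job_C after T=83: (83//17+1)*17 = 85

Answer: interval=17 next_fire=85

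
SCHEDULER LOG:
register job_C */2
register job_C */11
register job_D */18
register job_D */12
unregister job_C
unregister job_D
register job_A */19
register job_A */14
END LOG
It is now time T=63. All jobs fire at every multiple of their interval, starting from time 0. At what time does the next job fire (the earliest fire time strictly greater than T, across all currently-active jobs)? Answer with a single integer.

Op 1: register job_C */2 -> active={job_C:*/2}
Op 2: register job_C */11 -> active={job_C:*/11}
Op 3: register job_D */18 -> active={job_C:*/11, job_D:*/18}
Op 4: register job_D */12 -> active={job_C:*/11, job_D:*/12}
Op 5: unregister job_C -> active={job_D:*/12}
Op 6: unregister job_D -> active={}
Op 7: register job_A */19 -> active={job_A:*/19}
Op 8: register job_A */14 -> active={job_A:*/14}
  job_A: interval 14, next fire after T=63 is 70
Earliest fire time = 70 (job job_A)

Answer: 70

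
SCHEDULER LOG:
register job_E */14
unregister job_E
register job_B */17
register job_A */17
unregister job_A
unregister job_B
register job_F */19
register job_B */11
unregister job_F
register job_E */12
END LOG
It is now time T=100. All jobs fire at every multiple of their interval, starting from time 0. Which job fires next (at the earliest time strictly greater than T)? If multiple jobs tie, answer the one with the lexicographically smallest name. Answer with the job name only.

Op 1: register job_E */14 -> active={job_E:*/14}
Op 2: unregister job_E -> active={}
Op 3: register job_B */17 -> active={job_B:*/17}
Op 4: register job_A */17 -> active={job_A:*/17, job_B:*/17}
Op 5: unregister job_A -> active={job_B:*/17}
Op 6: unregister job_B -> active={}
Op 7: register job_F */19 -> active={job_F:*/19}
Op 8: register job_B */11 -> active={job_B:*/11, job_F:*/19}
Op 9: unregister job_F -> active={job_B:*/11}
Op 10: register job_E */12 -> active={job_B:*/11, job_E:*/12}
  job_B: interval 11, next fire after T=100 is 110
  job_E: interval 12, next fire after T=100 is 108
Earliest = 108, winner (lex tiebreak) = job_E

Answer: job_E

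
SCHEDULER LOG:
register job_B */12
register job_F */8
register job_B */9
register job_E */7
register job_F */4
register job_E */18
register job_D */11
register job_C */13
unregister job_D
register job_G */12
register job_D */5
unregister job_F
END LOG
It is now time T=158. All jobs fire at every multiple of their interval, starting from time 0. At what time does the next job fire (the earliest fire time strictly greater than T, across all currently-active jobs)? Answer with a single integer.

Op 1: register job_B */12 -> active={job_B:*/12}
Op 2: register job_F */8 -> active={job_B:*/12, job_F:*/8}
Op 3: register job_B */9 -> active={job_B:*/9, job_F:*/8}
Op 4: register job_E */7 -> active={job_B:*/9, job_E:*/7, job_F:*/8}
Op 5: register job_F */4 -> active={job_B:*/9, job_E:*/7, job_F:*/4}
Op 6: register job_E */18 -> active={job_B:*/9, job_E:*/18, job_F:*/4}
Op 7: register job_D */11 -> active={job_B:*/9, job_D:*/11, job_E:*/18, job_F:*/4}
Op 8: register job_C */13 -> active={job_B:*/9, job_C:*/13, job_D:*/11, job_E:*/18, job_F:*/4}
Op 9: unregister job_D -> active={job_B:*/9, job_C:*/13, job_E:*/18, job_F:*/4}
Op 10: register job_G */12 -> active={job_B:*/9, job_C:*/13, job_E:*/18, job_F:*/4, job_G:*/12}
Op 11: register job_D */5 -> active={job_B:*/9, job_C:*/13, job_D:*/5, job_E:*/18, job_F:*/4, job_G:*/12}
Op 12: unregister job_F -> active={job_B:*/9, job_C:*/13, job_D:*/5, job_E:*/18, job_G:*/12}
  job_B: interval 9, next fire after T=158 is 162
  job_C: interval 13, next fire after T=158 is 169
  job_D: interval 5, next fire after T=158 is 160
  job_E: interval 18, next fire after T=158 is 162
  job_G: interval 12, next fire after T=158 is 168
Earliest fire time = 160 (job job_D)

Answer: 160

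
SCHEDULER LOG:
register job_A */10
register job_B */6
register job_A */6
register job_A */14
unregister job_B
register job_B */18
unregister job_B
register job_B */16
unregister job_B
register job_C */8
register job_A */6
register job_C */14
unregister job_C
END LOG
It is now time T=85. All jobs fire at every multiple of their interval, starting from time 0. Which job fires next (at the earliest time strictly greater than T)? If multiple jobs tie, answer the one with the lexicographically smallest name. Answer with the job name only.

Answer: job_A

Derivation:
Op 1: register job_A */10 -> active={job_A:*/10}
Op 2: register job_B */6 -> active={job_A:*/10, job_B:*/6}
Op 3: register job_A */6 -> active={job_A:*/6, job_B:*/6}
Op 4: register job_A */14 -> active={job_A:*/14, job_B:*/6}
Op 5: unregister job_B -> active={job_A:*/14}
Op 6: register job_B */18 -> active={job_A:*/14, job_B:*/18}
Op 7: unregister job_B -> active={job_A:*/14}
Op 8: register job_B */16 -> active={job_A:*/14, job_B:*/16}
Op 9: unregister job_B -> active={job_A:*/14}
Op 10: register job_C */8 -> active={job_A:*/14, job_C:*/8}
Op 11: register job_A */6 -> active={job_A:*/6, job_C:*/8}
Op 12: register job_C */14 -> active={job_A:*/6, job_C:*/14}
Op 13: unregister job_C -> active={job_A:*/6}
  job_A: interval 6, next fire after T=85 is 90
Earliest = 90, winner (lex tiebreak) = job_A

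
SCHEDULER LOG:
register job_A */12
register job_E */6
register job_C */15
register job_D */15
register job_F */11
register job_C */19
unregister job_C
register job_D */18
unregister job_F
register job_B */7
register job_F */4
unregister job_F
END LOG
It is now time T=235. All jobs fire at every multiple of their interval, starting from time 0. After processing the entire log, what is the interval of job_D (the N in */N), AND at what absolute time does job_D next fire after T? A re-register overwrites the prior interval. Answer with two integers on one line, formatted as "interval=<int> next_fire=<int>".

Answer: interval=18 next_fire=252

Derivation:
Op 1: register job_A */12 -> active={job_A:*/12}
Op 2: register job_E */6 -> active={job_A:*/12, job_E:*/6}
Op 3: register job_C */15 -> active={job_A:*/12, job_C:*/15, job_E:*/6}
Op 4: register job_D */15 -> active={job_A:*/12, job_C:*/15, job_D:*/15, job_E:*/6}
Op 5: register job_F */11 -> active={job_A:*/12, job_C:*/15, job_D:*/15, job_E:*/6, job_F:*/11}
Op 6: register job_C */19 -> active={job_A:*/12, job_C:*/19, job_D:*/15, job_E:*/6, job_F:*/11}
Op 7: unregister job_C -> active={job_A:*/12, job_D:*/15, job_E:*/6, job_F:*/11}
Op 8: register job_D */18 -> active={job_A:*/12, job_D:*/18, job_E:*/6, job_F:*/11}
Op 9: unregister job_F -> active={job_A:*/12, job_D:*/18, job_E:*/6}
Op 10: register job_B */7 -> active={job_A:*/12, job_B:*/7, job_D:*/18, job_E:*/6}
Op 11: register job_F */4 -> active={job_A:*/12, job_B:*/7, job_D:*/18, job_E:*/6, job_F:*/4}
Op 12: unregister job_F -> active={job_A:*/12, job_B:*/7, job_D:*/18, job_E:*/6}
Final interval of job_D = 18
Next fire of job_D after T=235: (235//18+1)*18 = 252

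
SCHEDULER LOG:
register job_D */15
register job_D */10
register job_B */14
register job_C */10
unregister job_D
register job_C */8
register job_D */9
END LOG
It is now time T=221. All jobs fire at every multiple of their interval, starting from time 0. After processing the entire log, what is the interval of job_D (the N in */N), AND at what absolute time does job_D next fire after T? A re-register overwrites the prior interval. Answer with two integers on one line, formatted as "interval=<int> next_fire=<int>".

Op 1: register job_D */15 -> active={job_D:*/15}
Op 2: register job_D */10 -> active={job_D:*/10}
Op 3: register job_B */14 -> active={job_B:*/14, job_D:*/10}
Op 4: register job_C */10 -> active={job_B:*/14, job_C:*/10, job_D:*/10}
Op 5: unregister job_D -> active={job_B:*/14, job_C:*/10}
Op 6: register job_C */8 -> active={job_B:*/14, job_C:*/8}
Op 7: register job_D */9 -> active={job_B:*/14, job_C:*/8, job_D:*/9}
Final interval of job_D = 9
Next fire of job_D after T=221: (221//9+1)*9 = 225

Answer: interval=9 next_fire=225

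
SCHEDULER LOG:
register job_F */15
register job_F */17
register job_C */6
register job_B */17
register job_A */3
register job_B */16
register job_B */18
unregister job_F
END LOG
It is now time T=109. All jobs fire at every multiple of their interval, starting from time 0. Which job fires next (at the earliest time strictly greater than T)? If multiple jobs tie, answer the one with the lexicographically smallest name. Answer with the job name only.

Answer: job_A

Derivation:
Op 1: register job_F */15 -> active={job_F:*/15}
Op 2: register job_F */17 -> active={job_F:*/17}
Op 3: register job_C */6 -> active={job_C:*/6, job_F:*/17}
Op 4: register job_B */17 -> active={job_B:*/17, job_C:*/6, job_F:*/17}
Op 5: register job_A */3 -> active={job_A:*/3, job_B:*/17, job_C:*/6, job_F:*/17}
Op 6: register job_B */16 -> active={job_A:*/3, job_B:*/16, job_C:*/6, job_F:*/17}
Op 7: register job_B */18 -> active={job_A:*/3, job_B:*/18, job_C:*/6, job_F:*/17}
Op 8: unregister job_F -> active={job_A:*/3, job_B:*/18, job_C:*/6}
  job_A: interval 3, next fire after T=109 is 111
  job_B: interval 18, next fire after T=109 is 126
  job_C: interval 6, next fire after T=109 is 114
Earliest = 111, winner (lex tiebreak) = job_A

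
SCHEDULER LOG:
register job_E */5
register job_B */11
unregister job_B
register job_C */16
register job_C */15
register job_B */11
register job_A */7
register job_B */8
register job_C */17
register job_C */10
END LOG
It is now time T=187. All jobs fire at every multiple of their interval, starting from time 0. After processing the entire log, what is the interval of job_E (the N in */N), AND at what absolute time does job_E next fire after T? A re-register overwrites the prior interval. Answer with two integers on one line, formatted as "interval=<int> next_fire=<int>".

Op 1: register job_E */5 -> active={job_E:*/5}
Op 2: register job_B */11 -> active={job_B:*/11, job_E:*/5}
Op 3: unregister job_B -> active={job_E:*/5}
Op 4: register job_C */16 -> active={job_C:*/16, job_E:*/5}
Op 5: register job_C */15 -> active={job_C:*/15, job_E:*/5}
Op 6: register job_B */11 -> active={job_B:*/11, job_C:*/15, job_E:*/5}
Op 7: register job_A */7 -> active={job_A:*/7, job_B:*/11, job_C:*/15, job_E:*/5}
Op 8: register job_B */8 -> active={job_A:*/7, job_B:*/8, job_C:*/15, job_E:*/5}
Op 9: register job_C */17 -> active={job_A:*/7, job_B:*/8, job_C:*/17, job_E:*/5}
Op 10: register job_C */10 -> active={job_A:*/7, job_B:*/8, job_C:*/10, job_E:*/5}
Final interval of job_E = 5
Next fire of job_E after T=187: (187//5+1)*5 = 190

Answer: interval=5 next_fire=190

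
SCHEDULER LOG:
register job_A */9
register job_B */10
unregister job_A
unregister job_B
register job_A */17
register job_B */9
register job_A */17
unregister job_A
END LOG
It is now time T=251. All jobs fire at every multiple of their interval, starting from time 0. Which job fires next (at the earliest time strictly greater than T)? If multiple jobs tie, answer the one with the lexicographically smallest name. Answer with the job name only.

Answer: job_B

Derivation:
Op 1: register job_A */9 -> active={job_A:*/9}
Op 2: register job_B */10 -> active={job_A:*/9, job_B:*/10}
Op 3: unregister job_A -> active={job_B:*/10}
Op 4: unregister job_B -> active={}
Op 5: register job_A */17 -> active={job_A:*/17}
Op 6: register job_B */9 -> active={job_A:*/17, job_B:*/9}
Op 7: register job_A */17 -> active={job_A:*/17, job_B:*/9}
Op 8: unregister job_A -> active={job_B:*/9}
  job_B: interval 9, next fire after T=251 is 252
Earliest = 252, winner (lex tiebreak) = job_B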